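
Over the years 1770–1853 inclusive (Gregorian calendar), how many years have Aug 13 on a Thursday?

12

Track Aug 13's weekday year by year (advancing +1, or +2 across a Feb 29):
  1770: Mon  1771: Tue (+1)  1772: Thu (+2) ✓  1773: Fri (+1)  1774: Sat (+1)
  1775: Sun (+1)  1776: Tue (+2)  1777: Wed (+1)  1778: Thu (+1) ✓  1779: Fri (+1)
  1780: Sun (+2)  1781: Mon (+1)  1782: Tue (+1)  1783: Wed (+1)  … (56 more years) …
  1840: Thu (+2) ✓  1841: Fri (+1)  1842: Sat (+1)  1843: Sun (+1)  1844: Tue (+2)
  1845: Wed (+1)  1846: Thu (+1) ✓  1847: Fri (+1)  1848: Sun (+2)  1849: Mon (+1)
  1850: Tue (+1)  1851: Wed (+1)  1852: Fri (+2)  1853: Sat (+1)
Thursday years: 1772, 1778, 1789, 1795, 1801, 1807, 1812, 1818, 1829, 1835, 1840, 1846 — 12 in total.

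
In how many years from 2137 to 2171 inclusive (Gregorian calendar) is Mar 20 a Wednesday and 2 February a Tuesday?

0

Check each year's weekday for Mar 20 and 2 February:
  2137: Wed/Sat  2138: Thu/Sun  2139: Fri/Mon  2140: Sun/Tue  2141: Mon/Thu  2142: Tue/Fri  2143: Wed/Sat  2144: Fri/Sun  2145: Sat/Tue  2146: Sun/Wed  2147: Mon/Thu  2148: Wed/Fri  2149: Thu/Sun  2150: Fri/Mon  …(7 more)…  2158: Mon/Thu  2159: Tue/Fri  2160: Thu/Sat  2161: Fri/Mon  2162: Sat/Tue  2163: Sun/Wed  2164: Tue/Thu  2165: Wed/Sat  2166: Thu/Sun  2167: Fri/Mon  2168: Sun/Tue  2169: Mon/Thu  2170: Tue/Fri  2171: Wed/Sat
Both conditions hold in: no year — 0.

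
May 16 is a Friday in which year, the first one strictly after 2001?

2003

From one year to the next, a fixed date's weekday advances by 1, or by 2 when a Feb 29 lies between the two dates.
2001: May 16 is Wednesday.
2002: Thursday (+1)
2003: Friday (+1)
May 16 falls on a Friday in 2003.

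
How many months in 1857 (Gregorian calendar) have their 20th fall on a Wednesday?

1

Check the 20th of each month of 1857: Jan 20: Tue, Feb 20: Fri, Mar 20: Fri, Apr 20: Mon, May 20: Wed, Jun 20: Sat, Jul 20: Mon, Aug 20: Thu, Sep 20: Sun, Oct 20: Tue, Nov 20: Fri, Dec 20: Sun.
Wednesday occurs in May — 1 month.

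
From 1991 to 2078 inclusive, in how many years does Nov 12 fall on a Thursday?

Track Nov 12's weekday year by year (advancing +1, or +2 across a Feb 29):
  1991: Tue  1992: Thu (+2) ✓  1993: Fri (+1)  1994: Sat (+1)  1995: Sun (+1)
  1996: Tue (+2)  1997: Wed (+1)  1998: Thu (+1) ✓  1999: Fri (+1)  2000: Sun (+2)
  2001: Mon (+1)  2002: Tue (+1)  2003: Wed (+1)  2004: Fri (+2)  … (60 more years) …
  2065: Thu (+1) ✓  2066: Fri (+1)  2067: Sat (+1)  2068: Mon (+2)  2069: Tue (+1)
  2070: Wed (+1)  2071: Thu (+1) ✓  2072: Sat (+2)  2073: Sun (+1)  2074: Mon (+1)
  2075: Tue (+1)  2076: Thu (+2) ✓  2077: Fri (+1)  2078: Sat (+1)
Thursday years: 1992, 1998, 2009, 2015, 2020, 2026, 2037, 2043, 2048, 2054, 2065, 2071, 2076 — 13 in total.

13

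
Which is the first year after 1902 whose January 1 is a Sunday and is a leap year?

1928

Jan 1 advances by 2 weekdays after a leap year and by 1 after a common year.
1902: Jan 1 is Wednesday.
1903: Thursday
1904: Friday (leap)
1905: Sunday
1906: Monday
1907: Tuesday
1908: Wednesday (leap)
1909: Friday
1910: Saturday
1911: Sunday
1912: Monday (leap)
1913: Wednesday
1914: Thursday
1915: Friday
1916: Saturday (leap)
1917: Monday
1918: Tuesday
1919: Wednesday
1920: Thursday (leap)
1921: Saturday
1922: Sunday
1923: Monday
1924: Tuesday (leap)
1925: Thursday
1926: Friday
1927: Saturday
1928: Sunday (leap)
1928 begins on a Sunday and is a leap year.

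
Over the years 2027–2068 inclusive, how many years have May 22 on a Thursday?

Track May 22's weekday year by year (advancing +1, or +2 across a Feb 29):
  2027: Sat  2028: Mon (+2)  2029: Tue (+1)  2030: Wed (+1)  2031: Thu (+1) ✓
  2032: Sat (+2)  2033: Sun (+1)  2034: Mon (+1)  2035: Tue (+1)  2036: Thu (+2) ✓
  2037: Fri (+1)  2038: Sat (+1)  2039: Sun (+1)  2040: Tue (+2)  … (14 more years) …
  2055: Sat (+1)  2056: Mon (+2)  2057: Tue (+1)  2058: Wed (+1)  2059: Thu (+1) ✓
  2060: Sat (+2)  2061: Sun (+1)  2062: Mon (+1)  2063: Tue (+1)  2064: Thu (+2) ✓
  2065: Fri (+1)  2066: Sat (+1)  2067: Sun (+1)  2068: Tue (+2)
Thursday years: 2031, 2036, 2042, 2053, 2059, 2064 — 6 in total.

6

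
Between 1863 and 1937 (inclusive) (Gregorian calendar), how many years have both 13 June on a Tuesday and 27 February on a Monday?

9

Check each year's weekday for 13 June and 27 February:
  1863: Sat/Fri  1864: Mon/Sat  1865: Tue/Mon ✓  1866: Wed/Tue  1867: Thu/Wed  1868: Sat/Thu  1869: Sun/Sat  1870: Mon/Sun  1871: Tue/Mon ✓  1872: Thu/Tue  1873: Fri/Thu  1874: Sat/Fri  1875: Sun/Sat  1876: Tue/Sun  …(47 more)…  1924: Fri/Wed  1925: Sat/Fri  1926: Sun/Sat  1927: Mon/Sun  1928: Wed/Mon  1929: Thu/Wed  1930: Fri/Thu  1931: Sat/Fri  1932: Mon/Sat  1933: Tue/Mon ✓  1934: Wed/Tue  1935: Thu/Wed  1936: Sat/Thu  1937: Sun/Sat
Both conditions hold in: 1865, 1871, 1882, 1893, 1899, 1905, 1911, 1922, 1933 — 9.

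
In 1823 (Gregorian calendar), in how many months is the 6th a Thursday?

3

Check the 6th of each month of 1823: Jan 6: Mon, Feb 6: Thu, Mar 6: Thu, Apr 6: Sun, May 6: Tue, Jun 6: Fri, Jul 6: Sun, Aug 6: Wed, Sep 6: Sat, Oct 6: Mon, Nov 6: Thu, Dec 6: Sat.
Thursday occurs in February, March, November — 3 months.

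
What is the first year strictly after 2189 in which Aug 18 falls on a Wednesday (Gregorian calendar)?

From one year to the next, a fixed date's weekday advances by 1, or by 2 when a Feb 29 lies between the two dates.
2189: August 18 is Tuesday.
2190: Wednesday (+1)
Aug 18 falls on a Wednesday in 2190.

2190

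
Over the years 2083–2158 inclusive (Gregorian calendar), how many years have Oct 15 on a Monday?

Track Oct 15's weekday year by year (advancing +1, or +2 across a Feb 29):
  2083: Fri  2084: Sun (+2)  2085: Mon (+1) ✓  2086: Tue (+1)  2087: Wed (+1)
  2088: Fri (+2)  2089: Sat (+1)  2090: Sun (+1)  2091: Mon (+1) ✓  2092: Wed (+2)
  2093: Thu (+1)  2094: Fri (+1)  2095: Sat (+1)  2096: Mon (+2) ✓  … (48 more years) …
  2145: Fri (+1)  2146: Sat (+1)  2147: Sun (+1)  2148: Tue (+2)  2149: Wed (+1)
  2150: Thu (+1)  2151: Fri (+1)  2152: Sun (+2)  2153: Mon (+1) ✓  2154: Tue (+1)
  2155: Wed (+1)  2156: Fri (+2)  2157: Sat (+1)  2158: Sun (+1)
Monday years: 2085, 2091, 2096, 2103, 2108, 2114, 2125, 2131, 2136, 2142, 2153 — 11 in total.

11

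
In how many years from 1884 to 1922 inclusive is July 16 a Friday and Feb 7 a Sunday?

Check each year's weekday for July 16 and Feb 7:
  1884: Wed/Thu  1885: Thu/Sat  1886: Fri/Sun ✓  1887: Sat/Mon  1888: Mon/Tue  1889: Tue/Thu  1890: Wed/Fri  1891: Thu/Sat  1892: Sat/Sun  1893: Sun/Tue  1894: Mon/Wed  1895: Tue/Thu  1896: Thu/Fri  1897: Fri/Sun ✓  …(11 more)…  1909: Fri/Sun ✓  1910: Sat/Mon  1911: Sun/Tue  1912: Tue/Wed  1913: Wed/Fri  1914: Thu/Sat  1915: Fri/Sun ✓  1916: Sun/Mon  1917: Mon/Wed  1918: Tue/Thu  1919: Wed/Fri  1920: Fri/Sat  1921: Sat/Mon  1922: Sun/Tue
Both conditions hold in: 1886, 1897, 1909, 1915 — 4.

4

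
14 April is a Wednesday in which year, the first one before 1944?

From one year to the next, a fixed date's weekday advances by 1, or by 2 when a Feb 29 lies between the two dates.
1944: April 14 is Friday.
1943: Wednesday (−2)
14 April falls on a Wednesday in 1943.

1943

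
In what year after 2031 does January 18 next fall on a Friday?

2036

From one year to the next, a fixed date's weekday advances by 1, or by 2 when a Feb 29 lies between the two dates.
2031: January 18 is Saturday.
2032: Sunday (+1)
2033: Tuesday (+2)
2034: Wednesday (+1)
2035: Thursday (+1)
2036: Friday (+1)
January 18 falls on a Friday in 2036.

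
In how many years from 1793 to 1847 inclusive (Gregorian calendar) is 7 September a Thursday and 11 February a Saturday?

Check each year's weekday for 7 September and 11 February:
  1793: Sat/Mon  1794: Sun/Tue  1795: Mon/Wed  1796: Wed/Thu  1797: Thu/Sat ✓  1798: Fri/Sun  1799: Sat/Mon  1800: Sun/Tue  1801: Mon/Wed  1802: Tue/Thu  1803: Wed/Fri  1804: Fri/Sat  1805: Sat/Mon  1806: Sun/Tue  …(27 more)…  1834: Sun/Tue  1835: Mon/Wed  1836: Wed/Thu  1837: Thu/Sat ✓  1838: Fri/Sun  1839: Sat/Mon  1840: Mon/Tue  1841: Tue/Thu  1842: Wed/Fri  1843: Thu/Sat ✓  1844: Sat/Sun  1845: Sun/Tue  1846: Mon/Wed  1847: Tue/Thu
Both conditions hold in: 1797, 1809, 1815, 1826, 1837, 1843 — 6.

6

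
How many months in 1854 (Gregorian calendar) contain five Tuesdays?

4

A month of length L has five Tuesdays iff its first Tuesday is on day ≤ L−28 (so day 1–3 in a 31-day month, 1–2 in a 30-day month, day 1 in a leap February).
Checking each month of 1854: Jan starts Sun (31d) ✓; Feb starts Wed (28d); Mar starts Wed (31d); Apr starts Sat (30d); May starts Mon (31d) ✓; Jun starts Thu (30d); Jul starts Sat (31d); Aug starts Tue (31d) ✓; Sep starts Fri (30d); Oct starts Sun (31d) ✓; Nov starts Wed (30d); Dec starts Fri (31d).
Five-Tuesday months: January, May, August, October → 4.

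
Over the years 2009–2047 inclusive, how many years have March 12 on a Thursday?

Track March 12's weekday year by year (advancing +1, or +2 across a Feb 29):
  2009: Thu ✓  2010: Fri (+1)  2011: Sat (+1)  2012: Mon (+2)  2013: Tue (+1)
  2014: Wed (+1)  2015: Thu (+1) ✓  2016: Sat (+2)  2017: Sun (+1)  2018: Mon (+1)
  2019: Tue (+1)  2020: Thu (+2) ✓  2021: Fri (+1)  2022: Sat (+1)  … (11 more years) …
  2034: Sun (+1)  2035: Mon (+1)  2036: Wed (+2)  2037: Thu (+1) ✓  2038: Fri (+1)
  2039: Sat (+1)  2040: Mon (+2)  2041: Tue (+1)  2042: Wed (+1)  2043: Thu (+1) ✓
  2044: Sat (+2)  2045: Sun (+1)  2046: Mon (+1)  2047: Tue (+1)
Thursday years: 2009, 2015, 2020, 2026, 2037, 2043 — 6 in total.

6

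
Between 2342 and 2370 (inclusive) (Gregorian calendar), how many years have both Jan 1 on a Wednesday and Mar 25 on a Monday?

Check each year's weekday for Jan 1 and Mar 25:
  2342: Thu/Wed  2343: Fri/Thu  2344: Sat/Sat  2345: Mon/Sun  2346: Tue/Mon  2347: Wed/Tue  2348: Thu/Thu  2349: Sat/Fri  2350: Sun/Sat  2351: Mon/Sun  2352: Tue/Tue  2353: Thu/Wed  2354: Fri/Thu  2355: Sat/Fri  2356: Sun/Sun  2357: Tue/Mon  2358: Wed/Tue  2359: Thu/Wed  2360: Fri/Fri  2361: Sun/Sat  2362: Mon/Sun  2363: Tue/Mon  2364: Wed/Wed  2365: Fri/Thu  2366: Sat/Fri  2367: Sun/Sat  2368: Mon/Mon  2369: Wed/Tue  2370: Thu/Wed
Both conditions hold in: no year — 0.

0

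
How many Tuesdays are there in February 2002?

February 2002 has 28 days and begins on Friday.
The first Tuesday is February 5.
Tuesdays fall on 5, 12, 19, 26 — that's 4.

4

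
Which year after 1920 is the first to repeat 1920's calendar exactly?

1948

Two years share a calendar iff Jan 1 falls on the same weekday and both are leap or both are common. 1920: Jan 1 is Thursday, leap year.
1921: Jan 1 Saturday, common
1922: Jan 1 Sunday, common
1923: Jan 1 Monday, common
1924: Jan 1 Tuesday, leap
1925: Jan 1 Thursday, common
1926: Jan 1 Friday, common
1927: Jan 1 Saturday, common
1928: Jan 1 Sunday, leap
1929: Jan 1 Tuesday, common
1930: Jan 1 Wednesday, common
1931: Jan 1 Thursday, common
1932: Jan 1 Friday, leap
1933: Jan 1 Sunday, common
1934: Jan 1 Monday, common
1935: Jan 1 Tuesday, common
1936: Jan 1 Wednesday, leap
1937: Jan 1 Friday, common
1938: Jan 1 Saturday, common
1939: Jan 1 Sunday, common
1940: Jan 1 Monday, leap
1941: Jan 1 Wednesday, common
1942: Jan 1 Thursday, common
1943: Jan 1 Friday, common
1944: Jan 1 Saturday, leap
1945: Jan 1 Monday, common
1946: Jan 1 Tuesday, common
1947: Jan 1 Wednesday, common
1948: Jan 1 Thursday, leap
1948 matches on both conditions.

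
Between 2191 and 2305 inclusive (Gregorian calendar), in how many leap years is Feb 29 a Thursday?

Leap years in 2191–2305: 27 of them.
Feb 29 weekday advances by 5 (mod 7) from one leap year to the next four years later (or differs when a century non-leap intervenes).
Leap-day weekdays: 2192:Wed 2196:Mon 2204:Wed 2208:Mon 2212:Sat 2216:Thu✓ 2220:Tue 2224:Sun 2228:Fri 2232:Wed 2236:Mon 2240:Sat 2244:Thu✓ 2248:Tue 2252:Sun 2256:Fri 2260:Wed 2264:Mon 2268:Sat 2272:Thu✓ 2276:Tue 2280:Sun 2284:Fri 2288:Wed 2292:Mon 2296:Sat 2304:Mon
Thursday: 2216, 2244, 2272 → 3.

3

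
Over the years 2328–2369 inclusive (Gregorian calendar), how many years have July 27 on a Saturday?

7

Track July 27's weekday year by year (advancing +1, or +2 across a Feb 29):
  2328: Fri  2329: Sat (+1) ✓  2330: Sun (+1)  2331: Mon (+1)  2332: Wed (+2)
  2333: Thu (+1)  2334: Fri (+1)  2335: Sat (+1) ✓  2336: Mon (+2)  2337: Tue (+1)
  2338: Wed (+1)  2339: Thu (+1)  2340: Sat (+2) ✓  2341: Sun (+1)  … (14 more years) …
  2356: Fri (+2)  2357: Sat (+1) ✓  2358: Sun (+1)  2359: Mon (+1)  2360: Wed (+2)
  2361: Thu (+1)  2362: Fri (+1)  2363: Sat (+1) ✓  2364: Mon (+2)  2365: Tue (+1)
  2366: Wed (+1)  2367: Thu (+1)  2368: Sat (+2) ✓  2369: Sun (+1)
Saturday years: 2329, 2335, 2340, 2346, 2357, 2363, 2368 — 7 in total.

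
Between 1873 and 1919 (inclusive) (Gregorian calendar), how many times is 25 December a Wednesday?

Track 25 December's weekday year by year (advancing +1, or +2 across a Feb 29):
  1873: Thu  1874: Fri (+1)  1875: Sat (+1)  1876: Mon (+2)  1877: Tue (+1)
  1878: Wed (+1) ✓  1879: Thu (+1)  1880: Sat (+2)  1881: Sun (+1)  1882: Mon (+1)
  1883: Tue (+1)  1884: Thu (+2)  1885: Fri (+1)  1886: Sat (+1)  … (19 more years) …
  1906: Tue (+1)  1907: Wed (+1) ✓  1908: Fri (+2)  1909: Sat (+1)  1910: Sun (+1)
  1911: Mon (+1)  1912: Wed (+2) ✓  1913: Thu (+1)  1914: Fri (+1)  1915: Sat (+1)
  1916: Mon (+2)  1917: Tue (+1)  1918: Wed (+1) ✓  1919: Thu (+1)
Wednesday years: 1878, 1889, 1895, 1901, 1907, 1912, 1918 — 7 in total.

7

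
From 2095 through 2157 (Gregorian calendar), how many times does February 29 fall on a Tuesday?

2

Leap years in 2095–2157: 15 of them.
Feb 29 weekday advances by 5 (mod 7) from one leap year to the next four years later (or differs when a century non-leap intervenes).
Leap-day weekdays: 2096:Wed 2104:Fri 2108:Wed 2112:Mon 2116:Sat 2120:Thu 2124:Tue✓ 2128:Sun 2132:Fri 2136:Wed 2140:Mon 2144:Sat 2148:Thu 2152:Tue✓ 2156:Sun
Tuesday: 2124, 2152 → 2.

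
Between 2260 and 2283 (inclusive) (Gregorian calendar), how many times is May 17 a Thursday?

Track May 17's weekday year by year (advancing +1, or +2 across a Feb 29):
  2260: Thu ✓  2261: Fri (+1)  2262: Sat (+1)  2263: Sun (+1)  2264: Tue (+2)
  2265: Wed (+1)  2266: Thu (+1) ✓  2267: Fri (+1)  2268: Sun (+2)  2269: Mon (+1)
  2270: Tue (+1)  2271: Wed (+1)  2272: Fri (+2)  2273: Sat (+1)  2274: Sun (+1)
  2275: Mon (+1)  2276: Wed (+2)  2277: Thu (+1) ✓  2278: Fri (+1)  2279: Sat (+1)
  2280: Mon (+2)  2281: Tue (+1)  2282: Wed (+1)  2283: Thu (+1) ✓
Thursday years: 2260, 2266, 2277, 2283 — 4 in total.

4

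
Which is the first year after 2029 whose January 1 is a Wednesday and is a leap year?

2048

Jan 1 advances by 2 weekdays after a leap year and by 1 after a common year.
2029: Jan 1 is Monday.
2030: Tuesday
2031: Wednesday
2032: Thursday (leap)
2033: Saturday
2034: Sunday
2035: Monday
2036: Tuesday (leap)
2037: Thursday
2038: Friday
2039: Saturday
2040: Sunday (leap)
2041: Tuesday
2042: Wednesday
2043: Thursday
2044: Friday (leap)
2045: Sunday
2046: Monday
2047: Tuesday
2048: Wednesday (leap)
2048 begins on a Wednesday and is a leap year.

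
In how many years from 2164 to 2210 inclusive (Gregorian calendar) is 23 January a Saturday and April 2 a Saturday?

3

Check each year's weekday for 23 January and April 2:
  2164: Mon/Mon  2165: Wed/Tue  2166: Thu/Wed  2167: Fri/Thu  2168: Sat/Sat ✓  2169: Mon/Sun  2170: Tue/Mon  2171: Wed/Tue  2172: Thu/Thu  2173: Sat/Fri  2174: Sun/Sat  2175: Mon/Sun  2176: Tue/Tue  2177: Thu/Wed  …(19 more)…  2197: Mon/Sun  2198: Tue/Mon  2199: Wed/Tue  2200: Thu/Wed  2201: Fri/Thu  2202: Sat/Fri  2203: Sun/Sat  2204: Mon/Mon  2205: Wed/Tue  2206: Thu/Wed  2207: Fri/Thu  2208: Sat/Sat ✓  2209: Mon/Sun  2210: Tue/Mon
Both conditions hold in: 2168, 2196, 2208 — 3.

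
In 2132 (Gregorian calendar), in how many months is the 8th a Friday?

2

Check the 8th of each month of 2132: Jan 8: Tue, Feb 8: Fri, Mar 8: Sat, Apr 8: Tue, May 8: Thu, Jun 8: Sun, Jul 8: Tue, Aug 8: Fri, Sep 8: Mon, Oct 8: Wed, Nov 8: Sat, Dec 8: Mon.
Friday occurs in February, August — 2 months.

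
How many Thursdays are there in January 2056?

4

January 2056 has 31 days and begins on Saturday.
The first Thursday is January 6.
Thursdays fall on 6, 13, 20, 27 — that's 4.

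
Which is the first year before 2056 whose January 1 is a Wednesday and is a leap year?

2048

Jan 1 advances by 2 weekdays after a leap year and by 1 after a common year.
2056: Jan 1 is Saturday (leap).
2055: Friday
2054: Thursday
2053: Wednesday
2052: Monday (leap)
2051: Sunday
2050: Saturday
2049: Friday
2048: Wednesday (leap)
2048 begins on a Wednesday and is a leap year.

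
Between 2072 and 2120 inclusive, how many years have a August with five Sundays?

20

August has 31 days; it has five Sundays when Sunday falls among the first (month-length − 28) days — i.e. when August 1 is one of Sunday/Saturday/Friday.
August 1 by year: 2072:Mon 2073:Tue 2074:Wed 2075:Thu 2076:Sat✓ 2077:Sun✓ 2078:Mon 2079:Tue 2080:Thu 2081:Fri✓ 2082:Sat✓ 2083:Sun✓ 2084:Tue 2085:Wed 2086:Thu …(19 more)… 2106:Sun✓ 2107:Mon 2108:Wed 2109:Thu 2110:Fri✓ 2111:Sat✓ 2112:Mon 2113:Tue 2114:Wed 2115:Thu 2116:Sat✓ 2117:Sun✓ 2118:Mon 2119:Tue 2120:Thu
Years with five Sundays: 2076, 2077, 2081, 2082, 2083, 2087, 2088, 2092, 2093, 2094, 2098, 2099, 2100, 2104, 2105, 2106, 2110, 2111, 2116, 2117 → 20.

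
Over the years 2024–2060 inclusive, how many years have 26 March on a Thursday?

5

Track 26 March's weekday year by year (advancing +1, or +2 across a Feb 29):
  2024: Tue  2025: Wed (+1)  2026: Thu (+1) ✓  2027: Fri (+1)  2028: Sun (+2)
  2029: Mon (+1)  2030: Tue (+1)  2031: Wed (+1)  2032: Fri (+2)  2033: Sat (+1)
  2034: Sun (+1)  2035: Mon (+1)  2036: Wed (+2)  2037: Thu (+1) ✓  … (9 more years) …
  2047: Tue (+1)  2048: Thu (+2) ✓  2049: Fri (+1)  2050: Sat (+1)  2051: Sun (+1)
  2052: Tue (+2)  2053: Wed (+1)  2054: Thu (+1) ✓  2055: Fri (+1)  2056: Sun (+2)
  2057: Mon (+1)  2058: Tue (+1)  2059: Wed (+1)  2060: Fri (+2)
Thursday years: 2026, 2037, 2043, 2048, 2054 — 5 in total.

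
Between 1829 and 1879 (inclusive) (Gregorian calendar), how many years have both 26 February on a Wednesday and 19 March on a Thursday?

2

Check each year's weekday for 26 February and 19 March:
  1829: Thu/Thu  1830: Fri/Fri  1831: Sat/Sat  1832: Sun/Mon  1833: Tue/Tue  1834: Wed/Wed  1835: Thu/Thu  1836: Fri/Sat  1837: Sun/Sun  1838: Mon/Mon  1839: Tue/Tue  1840: Wed/Thu ✓  1841: Fri/Fri  1842: Sat/Sat  …(23 more)…  1866: Mon/Mon  1867: Tue/Tue  1868: Wed/Thu ✓  1869: Fri/Fri  1870: Sat/Sat  1871: Sun/Sun  1872: Mon/Tue  1873: Wed/Wed  1874: Thu/Thu  1875: Fri/Fri  1876: Sat/Sun  1877: Mon/Mon  1878: Tue/Tue  1879: Wed/Wed
Both conditions hold in: 1840, 1868 — 2.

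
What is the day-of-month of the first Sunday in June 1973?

June 1, 1973 is a Friday, so the first Sunday is the 3rd.
The first Sunday is 3 + 0 = 3.

3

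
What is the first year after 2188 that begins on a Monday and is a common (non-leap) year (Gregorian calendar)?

2198

Jan 1 advances by 2 weekdays after a leap year and by 1 after a common year.
2188: Jan 1 is Tuesday (leap).
2189: Thursday
2190: Friday
2191: Saturday
2192: Sunday (leap)
2193: Tuesday
2194: Wednesday
2195: Thursday
2196: Friday (leap)
2197: Sunday
2198: Monday
2198 begins on a Monday and is a common year.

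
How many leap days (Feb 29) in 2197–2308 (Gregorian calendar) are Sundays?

3

Leap years in 2197–2308: 26 of them.
Feb 29 weekday advances by 5 (mod 7) from one leap year to the next four years later (or differs when a century non-leap intervenes).
Leap-day weekdays: 2204:Wed 2208:Mon 2212:Sat 2216:Thu 2220:Tue 2224:Sun✓ 2228:Fri 2232:Wed 2236:Mon 2240:Sat 2244:Thu 2248:Tue 2252:Sun✓ 2256:Fri 2260:Wed 2264:Mon 2268:Sat 2272:Thu 2276:Tue 2280:Sun✓ 2284:Fri 2288:Wed 2292:Mon 2296:Sat 2304:Mon 2308:Sat
Sunday: 2224, 2252, 2280 → 3.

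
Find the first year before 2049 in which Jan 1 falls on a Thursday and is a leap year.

Jan 1 advances by 2 weekdays after a leap year and by 1 after a common year.
2049: Jan 1 is Friday.
2048: Wednesday (leap)
2047: Tuesday
2046: Monday
2045: Sunday
2044: Friday (leap)
2043: Thursday
2042: Wednesday
2041: Tuesday
2040: Sunday (leap)
2039: Saturday
2038: Friday
2037: Thursday
2036: Tuesday (leap)
2035: Monday
2034: Sunday
2033: Saturday
2032: Thursday (leap)
2032 begins on a Thursday and is a leap year.

2032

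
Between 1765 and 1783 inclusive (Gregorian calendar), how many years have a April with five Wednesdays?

April has 30 days; it has five Wednesdays when Wednesday falls among the first (month-length − 28) days — i.e. when April 1 is one of Wednesday/Tuesday.
April 1 by year: 1765:Mon 1766:Tue✓ 1767:Wed✓ 1768:Fri 1769:Sat 1770:Sun 1771:Mon 1772:Wed✓ 1773:Thu 1774:Fri 1775:Sat 1776:Mon 1777:Tue✓ 1778:Wed✓ 1779:Thu 1780:Sat 1781:Sun 1782:Mon 1783:Tue✓
Years with five Wednesdays: 1766, 1767, 1772, 1777, 1778, 1783 → 6.

6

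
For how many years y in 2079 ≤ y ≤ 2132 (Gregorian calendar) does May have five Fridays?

23

May has 31 days; it has five Fridays when Friday falls among the first (month-length − 28) days — i.e. when May 1 is one of Friday/Thursday/Wednesday.
May 1 by year: 2079:Mon 2080:Wed✓ 2081:Thu✓ 2082:Fri✓ 2083:Sat 2084:Mon 2085:Tue 2086:Wed✓ 2087:Thu✓ 2088:Sat 2089:Sun 2090:Mon 2091:Tue 2092:Thu✓ 2093:Fri✓ …(24 more)… 2118:Sun 2119:Mon 2120:Wed✓ 2121:Thu✓ 2122:Fri✓ 2123:Sat 2124:Mon 2125:Tue 2126:Wed✓ 2127:Thu✓ 2128:Sat 2129:Sun 2130:Mon 2131:Tue 2132:Thu✓
Years with five Fridays: 2080, 2081, 2082, 2086, 2087, 2092, 2093, 2097, 2098, 2099, 2104, 2105, 2109, 2110, 2111, 2115, 2116, 2120, 2121, 2122, 2126, 2127, 2132 → 23.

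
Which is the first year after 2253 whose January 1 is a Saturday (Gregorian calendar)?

2259

Jan 1 advances by 2 weekdays after a leap year and by 1 after a common year.
2253: Jan 1 is Saturday.
2254: Sunday
2255: Monday
2256: Tuesday (leap)
2257: Thursday
2258: Friday
2259: Saturday
2259 begins on a Saturday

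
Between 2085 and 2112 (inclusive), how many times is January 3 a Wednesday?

Track January 3's weekday year by year (advancing +1, or +2 across a Feb 29):
  2085: Wed ✓  2086: Thu (+1)  2087: Fri (+1)  2088: Sat (+1)  2089: Mon (+2)
  2090: Tue (+1)  2091: Wed (+1) ✓  2092: Thu (+1)  2093: Sat (+2)  2094: Sun (+1)
  2095: Mon (+1)  2096: Tue (+1)  2097: Thu (+2)  2098: Fri (+1)  2099: Sat (+1)
  2100: Sun (+1)  2101: Mon (+1)  2102: Tue (+1)  2103: Wed (+1) ✓  2104: Thu (+1)
  2105: Sat (+2)  2106: Sun (+1)  2107: Mon (+1)  2108: Tue (+1)  2109: Thu (+2)
  2110: Fri (+1)  2111: Sat (+1)  2112: Sun (+1)
Wednesday years: 2085, 2091, 2103 — 3 in total.

3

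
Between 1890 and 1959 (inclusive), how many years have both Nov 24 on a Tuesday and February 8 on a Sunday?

Check each year's weekday for Nov 24 and February 8:
  1890: Mon/Sat  1891: Tue/Sun ✓  1892: Thu/Mon  1893: Fri/Wed  1894: Sat/Thu  1895: Sun/Fri  1896: Tue/Sat  1897: Wed/Mon  1898: Thu/Tue  1899: Fri/Wed  1900: Sat/Thu  1901: Sun/Fri  1902: Mon/Sat  1903: Tue/Sun ✓  …(42 more)…  1946: Sun/Fri  1947: Mon/Sat  1948: Wed/Sun  1949: Thu/Tue  1950: Fri/Wed  1951: Sat/Thu  1952: Mon/Fri  1953: Tue/Sun ✓  1954: Wed/Mon  1955: Thu/Tue  1956: Sat/Wed  1957: Sun/Fri  1958: Mon/Sat  1959: Tue/Sun ✓
Both conditions hold in: 1891, 1903, 1914, 1925, 1931, 1942, 1953, 1959 — 8.

8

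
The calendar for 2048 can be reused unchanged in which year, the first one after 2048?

2076

Two years share a calendar iff Jan 1 falls on the same weekday and both are leap or both are common. 2048: Jan 1 is Wednesday, leap year.
2049: Jan 1 Friday, common
2050: Jan 1 Saturday, common
2051: Jan 1 Sunday, common
2052: Jan 1 Monday, leap
2053: Jan 1 Wednesday, common
2054: Jan 1 Thursday, common
2055: Jan 1 Friday, common
2056: Jan 1 Saturday, leap
2057: Jan 1 Monday, common
2058: Jan 1 Tuesday, common
2059: Jan 1 Wednesday, common
2060: Jan 1 Thursday, leap
2061: Jan 1 Saturday, common
2062: Jan 1 Sunday, common
2063: Jan 1 Monday, common
2064: Jan 1 Tuesday, leap
2065: Jan 1 Thursday, common
2066: Jan 1 Friday, common
2067: Jan 1 Saturday, common
2068: Jan 1 Sunday, leap
2069: Jan 1 Tuesday, common
2070: Jan 1 Wednesday, common
2071: Jan 1 Thursday, common
2072: Jan 1 Friday, leap
2073: Jan 1 Sunday, common
2074: Jan 1 Monday, common
2075: Jan 1 Tuesday, common
2076: Jan 1 Wednesday, leap
2076 matches on both conditions.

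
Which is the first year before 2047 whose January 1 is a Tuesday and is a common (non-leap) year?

Jan 1 advances by 2 weekdays after a leap year and by 1 after a common year.
2047: Jan 1 is Tuesday.
2046: Monday
2045: Sunday
2044: Friday (leap)
2043: Thursday
2042: Wednesday
2041: Tuesday
2041 begins on a Tuesday and is a common year.

2041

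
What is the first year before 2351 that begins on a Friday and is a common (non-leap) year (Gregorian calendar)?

2343

Jan 1 advances by 2 weekdays after a leap year and by 1 after a common year.
2351: Jan 1 is Monday.
2350: Sunday
2349: Saturday
2348: Thursday (leap)
2347: Wednesday
2346: Tuesday
2345: Monday
2344: Saturday (leap)
2343: Friday
2343 begins on a Friday and is a common year.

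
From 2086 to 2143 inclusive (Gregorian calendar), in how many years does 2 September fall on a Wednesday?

Track 2 September's weekday year by year (advancing +1, or +2 across a Feb 29):
  2086: Mon  2087: Tue (+1)  2088: Thu (+2)  2089: Fri (+1)  2090: Sat (+1)
  2091: Sun (+1)  2092: Tue (+2)  2093: Wed (+1) ✓  2094: Thu (+1)  2095: Fri (+1)
  2096: Sun (+2)  2097: Mon (+1)  2098: Tue (+1)  2099: Wed (+1) ✓  … (30 more years) …
  2130: Sat (+1)  2131: Sun (+1)  2132: Tue (+2)  2133: Wed (+1) ✓  2134: Thu (+1)
  2135: Fri (+1)  2136: Sun (+2)  2137: Mon (+1)  2138: Tue (+1)  2139: Wed (+1) ✓
  2140: Fri (+2)  2141: Sat (+1)  2142: Sun (+1)  2143: Mon (+1)
Wednesday years: 2093, 2099, 2105, 2111, 2116, 2122, 2133, 2139 — 8 in total.

8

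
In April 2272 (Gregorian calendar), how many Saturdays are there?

April 2272 has 30 days and begins on Monday.
The first Saturday is April 6.
Saturdays fall on 6, 13, 20, 27 — that's 4.

4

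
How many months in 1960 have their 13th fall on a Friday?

1

Check the 13th of each month of 1960: Jan 13: Wed, Feb 13: Sat, Mar 13: Sun, Apr 13: Wed, May 13: Fri, Jun 13: Mon, Jul 13: Wed, Aug 13: Sat, Sep 13: Tue, Oct 13: Thu, Nov 13: Sun, Dec 13: Tue.
Friday occurs in May — 1 month.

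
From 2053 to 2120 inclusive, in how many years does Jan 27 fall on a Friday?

10

Track Jan 27's weekday year by year (advancing +1, or +2 across a Feb 29):
  2053: Mon  2054: Tue (+1)  2055: Wed (+1)  2056: Thu (+1)  2057: Sat (+2)
  2058: Sun (+1)  2059: Mon (+1)  2060: Tue (+1)  2061: Thu (+2)  2062: Fri (+1) ✓
  2063: Sat (+1)  2064: Sun (+1)  2065: Tue (+2)  2066: Wed (+1)  … (40 more years) …
  2107: Thu (+1)  2108: Fri (+1) ✓  2109: Sun (+2)  2110: Mon (+1)  2111: Tue (+1)
  2112: Wed (+1)  2113: Fri (+2) ✓  2114: Sat (+1)  2115: Sun (+1)  2116: Mon (+1)
  2117: Wed (+2)  2118: Thu (+1)  2119: Fri (+1) ✓  2120: Sat (+1)
Friday years: 2062, 2068, 2073, 2079, 2090, 2096, 2102, 2108, 2113, 2119 — 10 in total.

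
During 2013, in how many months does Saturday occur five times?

A month of length L has five Saturdays iff its first Saturday is on day ≤ L−28 (so day 1–3 in a 31-day month, 1–2 in a 30-day month, day 1 in a leap February).
Checking each month of 2013: Jan starts Tue (31d); Feb starts Fri (28d); Mar starts Fri (31d) ✓; Apr starts Mon (30d); May starts Wed (31d); Jun starts Sat (30d) ✓; Jul starts Mon (31d); Aug starts Thu (31d) ✓; Sep starts Sun (30d); Oct starts Tue (31d); Nov starts Fri (30d) ✓; Dec starts Sun (31d).
Five-Saturday months: March, June, August, November → 4.

4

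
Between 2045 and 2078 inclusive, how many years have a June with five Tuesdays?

June has 30 days; it has five Tuesdays when Tuesday falls among the first (month-length − 28) days — i.e. when June 1 is one of Tuesday/Monday.
June 1 by year: 2045:Thu 2046:Fri 2047:Sat 2048:Mon✓ 2049:Tue✓ 2050:Wed 2051:Thu 2052:Sat 2053:Sun 2054:Mon✓ 2055:Tue✓ 2056:Thu 2057:Fri 2058:Sat 2059:Sun …(4 more)… 2064:Sun 2065:Mon✓ 2066:Tue✓ 2067:Wed 2068:Fri 2069:Sat 2070:Sun 2071:Mon✓ 2072:Wed 2073:Thu 2074:Fri 2075:Sat 2076:Mon✓ 2077:Tue✓ 2078:Wed
Years with five Tuesdays: 2048, 2049, 2054, 2055, 2060, 2065, 2066, 2071, 2076, 2077 → 10.

10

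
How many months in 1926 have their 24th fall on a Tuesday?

Check the 24th of each month of 1926: Jan 24: Sun, Feb 24: Wed, Mar 24: Wed, Apr 24: Sat, May 24: Mon, Jun 24: Thu, Jul 24: Sat, Aug 24: Tue, Sep 24: Fri, Oct 24: Sun, Nov 24: Wed, Dec 24: Fri.
Tuesday occurs in August — 1 month.

1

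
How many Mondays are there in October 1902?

October 1902 has 31 days and begins on Wednesday.
The first Monday is October 6.
Mondays fall on 6, 13, 20, 27 — that's 4.

4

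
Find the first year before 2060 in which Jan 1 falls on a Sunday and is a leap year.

2040

Jan 1 advances by 2 weekdays after a leap year and by 1 after a common year.
2060: Jan 1 is Thursday (leap).
2059: Wednesday
2058: Tuesday
2057: Monday
2056: Saturday (leap)
2055: Friday
2054: Thursday
2053: Wednesday
2052: Monday (leap)
2051: Sunday
2050: Saturday
2049: Friday
2048: Wednesday (leap)
2047: Tuesday
2046: Monday
2045: Sunday
2044: Friday (leap)
2043: Thursday
2042: Wednesday
2041: Tuesday
2040: Sunday (leap)
2040 begins on a Sunday and is a leap year.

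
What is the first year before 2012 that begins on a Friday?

2010

Jan 1 advances by 2 weekdays after a leap year and by 1 after a common year.
2012: Jan 1 is Sunday (leap).
2011: Saturday
2010: Friday
2010 begins on a Friday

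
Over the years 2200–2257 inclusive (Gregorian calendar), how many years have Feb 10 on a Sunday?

Track Feb 10's weekday year by year (advancing +1, or +2 across a Feb 29):
  2200: Mon  2201: Tue (+1)  2202: Wed (+1)  2203: Thu (+1)  2204: Fri (+1)
  2205: Sun (+2) ✓  2206: Mon (+1)  2207: Tue (+1)  2208: Wed (+1)  2209: Fri (+2)
  2210: Sat (+1)  2211: Sun (+1) ✓  2212: Mon (+1)  2213: Wed (+2)  … (30 more years) …
  2244: Sat (+1)  2245: Mon (+2)  2246: Tue (+1)  2247: Wed (+1)  2248: Thu (+1)
  2249: Sat (+2)  2250: Sun (+1) ✓  2251: Mon (+1)  2252: Tue (+1)  2253: Thu (+2)
  2254: Fri (+1)  2255: Sat (+1)  2256: Sun (+1) ✓  2257: Tue (+2)
Sunday years: 2205, 2211, 2222, 2228, 2233, 2239, 2250, 2256 — 8 in total.

8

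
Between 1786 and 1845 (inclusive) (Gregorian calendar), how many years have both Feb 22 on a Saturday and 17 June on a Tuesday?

7

Check each year's weekday for Feb 22 and 17 June:
  1786: Wed/Sat  1787: Thu/Sun  1788: Fri/Tue  1789: Sun/Wed  1790: Mon/Thu  1791: Tue/Fri  1792: Wed/Sun  1793: Fri/Mon  1794: Sat/Tue ✓  1795: Sun/Wed  1796: Mon/Fri  1797: Wed/Sat  1798: Thu/Sun  1799: Fri/Mon  …(32 more)…  1832: Wed/Sun  1833: Fri/Mon  1834: Sat/Tue ✓  1835: Sun/Wed  1836: Mon/Fri  1837: Wed/Sat  1838: Thu/Sun  1839: Fri/Mon  1840: Sat/Wed  1841: Mon/Thu  1842: Tue/Fri  1843: Wed/Sat  1844: Thu/Mon  1845: Sat/Tue ✓
Both conditions hold in: 1794, 1800, 1806, 1817, 1823, 1834, 1845 — 7.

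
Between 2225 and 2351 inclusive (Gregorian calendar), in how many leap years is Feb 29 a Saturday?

Leap years in 2225–2351: 30 of them.
Feb 29 weekday advances by 5 (mod 7) from one leap year to the next four years later (or differs when a century non-leap intervenes).
Leap-day weekdays: 2228:Fri 2232:Wed 2236:Mon 2240:Sat✓ 2244:Thu 2248:Tue 2252:Sun 2256:Fri 2260:Wed 2264:Mon 2268:Sat✓ 2272:Thu 2276:Tue …(4 more)… 2296:Sat✓ 2304:Mon 2308:Sat✓ 2312:Thu 2316:Tue 2320:Sun 2324:Fri 2328:Wed 2332:Mon 2336:Sat✓ 2340:Thu 2344:Tue 2348:Sun
Saturday: 2240, 2268, 2296, 2308, 2336 → 5.

5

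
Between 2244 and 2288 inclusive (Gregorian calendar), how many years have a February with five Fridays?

2

February has 28 days (29 in leap years); it has five Fridays when Friday falls among the first (month-length − 28) days — i.e. when February 1 is Friday in a leap year (never in a common year).
February 1 by year: 2244:Thu 2245:Sat 2246:Sun 2247:Mon 2248:Tue 2249:Thu 2250:Fri 2251:Sat 2252:Sun 2253:Tue 2254:Wed 2255:Thu 2256:Fri✓ 2257:Sun 2258:Mon …(15 more)… 2274:Sun 2275:Mon 2276:Tue 2277:Thu 2278:Fri 2279:Sat 2280:Sun 2281:Tue 2282:Wed 2283:Thu 2284:Fri✓ 2285:Sun 2286:Mon 2287:Tue 2288:Wed
Years with five Fridays: 2256, 2284 → 2.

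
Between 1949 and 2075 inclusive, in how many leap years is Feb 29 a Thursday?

Leap years in 1949–2075: 31 of them.
Feb 29 weekday advances by 5 (mod 7) from one leap year to the next four years later (or differs when a century non-leap intervenes).
Leap-day weekdays: 1952:Fri 1956:Wed 1960:Mon 1964:Sat 1968:Thu✓ 1972:Tue 1976:Sun 1980:Fri 1984:Wed 1988:Mon 1992:Sat 1996:Thu✓ 2000:Tue …(5 more)… 2024:Thu✓ 2028:Tue 2032:Sun 2036:Fri 2040:Wed 2044:Mon 2048:Sat 2052:Thu✓ 2056:Tue 2060:Sun 2064:Fri 2068:Wed 2072:Mon
Thursday: 1968, 1996, 2024, 2052 → 4.

4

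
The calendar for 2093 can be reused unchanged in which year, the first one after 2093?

2099

Two years share a calendar iff Jan 1 falls on the same weekday and both are leap or both are common. 2093: Jan 1 is Thursday, common year.
2094: Jan 1 Friday, common
2095: Jan 1 Saturday, common
2096: Jan 1 Sunday, leap
2097: Jan 1 Tuesday, common
2098: Jan 1 Wednesday, common
2099: Jan 1 Thursday, common
2099 matches on both conditions.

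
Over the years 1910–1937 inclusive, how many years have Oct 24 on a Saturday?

Track Oct 24's weekday year by year (advancing +1, or +2 across a Feb 29):
  1910: Mon  1911: Tue (+1)  1912: Thu (+2)  1913: Fri (+1)  1914: Sat (+1) ✓
  1915: Sun (+1)  1916: Tue (+2)  1917: Wed (+1)  1918: Thu (+1)  1919: Fri (+1)
  1920: Sun (+2)  1921: Mon (+1)  1922: Tue (+1)  1923: Wed (+1)  1924: Fri (+2)
  1925: Sat (+1) ✓  1926: Sun (+1)  1927: Mon (+1)  1928: Wed (+2)  1929: Thu (+1)
  1930: Fri (+1)  1931: Sat (+1) ✓  1932: Mon (+2)  1933: Tue (+1)  1934: Wed (+1)
  1935: Thu (+1)  1936: Sat (+2) ✓  1937: Sun (+1)
Saturday years: 1914, 1925, 1931, 1936 — 4 in total.

4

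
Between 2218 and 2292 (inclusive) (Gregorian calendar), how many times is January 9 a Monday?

10

Track January 9's weekday year by year (advancing +1, or +2 across a Feb 29):
  2218: Fri  2219: Sat (+1)  2220: Sun (+1)  2221: Tue (+2)  2222: Wed (+1)
  2223: Thu (+1)  2224: Fri (+1)  2225: Sun (+2)  2226: Mon (+1) ✓  2227: Tue (+1)
  2228: Wed (+1)  2229: Fri (+2)  2230: Sat (+1)  2231: Sun (+1)  … (47 more years) …
  2279: Thu (+1)  2280: Fri (+1)  2281: Sun (+2)  2282: Mon (+1) ✓  2283: Tue (+1)
  2284: Wed (+1)  2285: Fri (+2)  2286: Sat (+1)  2287: Sun (+1)  2288: Mon (+1) ✓
  2289: Wed (+2)  2290: Thu (+1)  2291: Fri (+1)  2292: Sat (+1)
Monday years: 2226, 2232, 2237, 2243, 2254, 2260, 2265, 2271, 2282, 2288 — 10 in total.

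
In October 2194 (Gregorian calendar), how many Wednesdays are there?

5

October 2194 has 31 days and begins on Wednesday.
The first Wednesday is October 1.
Wednesdays fall on 1, 8, 15, 22, 29 — that's 5.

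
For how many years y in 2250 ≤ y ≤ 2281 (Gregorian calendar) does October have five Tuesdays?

13

October has 31 days; it has five Tuesdays when Tuesday falls among the first (month-length − 28) days — i.e. when October 1 is one of Tuesday/Monday/Sunday.
October 1 by year: 2250:Tue✓ 2251:Wed 2252:Fri 2253:Sat 2254:Sun✓ 2255:Mon✓ 2256:Wed 2257:Thu 2258:Fri 2259:Sat 2260:Mon✓ 2261:Tue✓ 2262:Wed 2263:Thu 2264:Sat 2265:Sun✓ 2266:Mon✓ 2267:Tue✓ 2268:Thu 2269:Fri 2270:Sat 2271:Sun✓ 2272:Tue✓ 2273:Wed 2274:Thu 2275:Fri 2276:Sun✓ 2277:Mon✓ 2278:Tue✓ 2279:Wed 2280:Fri 2281:Sat
Years with five Tuesdays: 2250, 2254, 2255, 2260, 2261, 2265, 2266, 2267, 2271, 2272, 2276, 2277, 2278 → 13.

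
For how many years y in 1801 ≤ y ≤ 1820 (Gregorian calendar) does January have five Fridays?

10

January has 31 days; it has five Fridays when Friday falls among the first (month-length − 28) days — i.e. when January 1 is one of Friday/Thursday/Wednesday.
January 1 by year: 1801:Thu✓ 1802:Fri✓ 1803:Sat 1804:Sun 1805:Tue 1806:Wed✓ 1807:Thu✓ 1808:Fri✓ 1809:Sun 1810:Mon 1811:Tue 1812:Wed✓ 1813:Fri✓ 1814:Sat 1815:Sun 1816:Mon 1817:Wed✓ 1818:Thu✓ 1819:Fri✓ 1820:Sat
Years with five Fridays: 1801, 1802, 1806, 1807, 1808, 1812, 1813, 1817, 1818, 1819 → 10.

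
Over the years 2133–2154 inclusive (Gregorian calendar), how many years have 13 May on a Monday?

Track 13 May's weekday year by year (advancing +1, or +2 across a Feb 29):
  2133: Wed  2134: Thu (+1)  2135: Fri (+1)  2136: Sun (+2)  2137: Mon (+1) ✓
  2138: Tue (+1)  2139: Wed (+1)  2140: Fri (+2)  2141: Sat (+1)  2142: Sun (+1)
  2143: Mon (+1) ✓  2144: Wed (+2)  2145: Thu (+1)  2146: Fri (+1)  2147: Sat (+1)
  2148: Mon (+2) ✓  2149: Tue (+1)  2150: Wed (+1)  2151: Thu (+1)  2152: Sat (+2)
  2153: Sun (+1)  2154: Mon (+1) ✓
Monday years: 2137, 2143, 2148, 2154 — 4 in total.

4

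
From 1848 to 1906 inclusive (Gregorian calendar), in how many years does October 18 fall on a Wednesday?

9

Track October 18's weekday year by year (advancing +1, or +2 across a Feb 29):
  1848: Wed ✓  1849: Thu (+1)  1850: Fri (+1)  1851: Sat (+1)  1852: Mon (+2)
  1853: Tue (+1)  1854: Wed (+1) ✓  1855: Thu (+1)  1856: Sat (+2)  1857: Sun (+1)
  1858: Mon (+1)  1859: Tue (+1)  1860: Thu (+2)  1861: Fri (+1)  … (31 more years) …
  1893: Wed (+1) ✓  1894: Thu (+1)  1895: Fri (+1)  1896: Sun (+2)  1897: Mon (+1)
  1898: Tue (+1)  1899: Wed (+1) ✓  1900: Thu (+1)  1901: Fri (+1)  1902: Sat (+1)
  1903: Sun (+1)  1904: Tue (+2)  1905: Wed (+1) ✓  1906: Thu (+1)
Wednesday years: 1848, 1854, 1865, 1871, 1876, 1882, 1893, 1899, 1905 — 9 in total.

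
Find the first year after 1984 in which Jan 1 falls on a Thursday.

1987

Jan 1 advances by 2 weekdays after a leap year and by 1 after a common year.
1984: Jan 1 is Sunday (leap).
1985: Tuesday
1986: Wednesday
1987: Thursday
1987 begins on a Thursday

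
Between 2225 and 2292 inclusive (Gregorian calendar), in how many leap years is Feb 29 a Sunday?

Leap years in 2225–2292: 17 of them.
Feb 29 weekday advances by 5 (mod 7) from one leap year to the next four years later (or differs when a century non-leap intervenes).
Leap-day weekdays: 2228:Fri 2232:Wed 2236:Mon 2240:Sat 2244:Thu 2248:Tue 2252:Sun✓ 2256:Fri 2260:Wed 2264:Mon 2268:Sat 2272:Thu 2276:Tue 2280:Sun✓ 2284:Fri 2288:Wed 2292:Mon
Sunday: 2252, 2280 → 2.

2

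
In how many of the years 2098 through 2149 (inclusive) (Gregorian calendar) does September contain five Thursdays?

15

September has 30 days; it has five Thursdays when Thursday falls among the first (month-length − 28) days — i.e. when September 1 is one of Thursday/Wednesday.
September 1 by year: 2098:Mon 2099:Tue 2100:Wed✓ 2101:Thu✓ 2102:Fri 2103:Sat 2104:Mon 2105:Tue 2106:Wed✓ 2107:Thu✓ 2108:Sat 2109:Sun 2110:Mon 2111:Tue 2112:Thu✓ …(22 more)… 2135:Thu✓ 2136:Sat 2137:Sun 2138:Mon 2139:Tue 2140:Thu✓ 2141:Fri 2142:Sat 2143:Sun 2144:Tue 2145:Wed✓ 2146:Thu✓ 2147:Fri 2148:Sun 2149:Mon
Years with five Thursdays: 2100, 2101, 2106, 2107, 2112, 2117, 2118, 2123, 2128, 2129, 2134, 2135, 2140, 2145, 2146 → 15.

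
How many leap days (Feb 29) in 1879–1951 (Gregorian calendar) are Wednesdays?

Leap years in 1879–1951: 17 of them.
Feb 29 weekday advances by 5 (mod 7) from one leap year to the next four years later (or differs when a century non-leap intervenes).
Leap-day weekdays: 1880:Sun 1884:Fri 1888:Wed✓ 1892:Mon 1896:Sat 1904:Mon 1908:Sat 1912:Thu 1916:Tue 1920:Sun 1924:Fri 1928:Wed✓ 1932:Mon 1936:Sat 1940:Thu 1944:Tue 1948:Sun
Wednesday: 1888, 1928 → 2.

2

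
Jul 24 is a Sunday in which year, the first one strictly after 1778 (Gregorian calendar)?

1785

From one year to the next, a fixed date's weekday advances by 1, or by 2 when a Feb 29 lies between the two dates.
1778: July 24 is Friday.
1779: Saturday (+1)
1780: Monday (+2)
1781: Tuesday (+1)
1782: Wednesday (+1)
1783: Thursday (+1)
1784: Saturday (+2)
1785: Sunday (+1)
Jul 24 falls on a Sunday in 1785.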